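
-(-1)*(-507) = -507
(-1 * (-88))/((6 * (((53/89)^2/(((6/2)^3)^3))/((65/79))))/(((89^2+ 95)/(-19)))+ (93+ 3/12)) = 1191444433882560/1262524921460381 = 0.94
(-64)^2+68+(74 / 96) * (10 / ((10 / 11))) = 200279 / 48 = 4172.48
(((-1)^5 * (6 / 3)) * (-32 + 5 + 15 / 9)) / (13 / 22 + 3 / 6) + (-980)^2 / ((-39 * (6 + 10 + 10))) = -1369958 / 1521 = -900.70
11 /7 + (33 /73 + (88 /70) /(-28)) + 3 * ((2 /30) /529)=3744660 /1892233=1.98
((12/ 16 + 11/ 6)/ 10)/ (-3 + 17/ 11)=-341/ 1920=-0.18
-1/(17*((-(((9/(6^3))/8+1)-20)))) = -192/61999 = -0.00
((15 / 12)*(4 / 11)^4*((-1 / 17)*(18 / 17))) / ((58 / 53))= -152640 / 122706221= -0.00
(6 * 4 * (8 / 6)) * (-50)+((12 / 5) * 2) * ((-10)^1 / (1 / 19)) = -2512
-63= -63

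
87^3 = 658503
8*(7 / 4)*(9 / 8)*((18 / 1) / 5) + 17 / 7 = 4139 / 70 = 59.13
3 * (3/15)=3/5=0.60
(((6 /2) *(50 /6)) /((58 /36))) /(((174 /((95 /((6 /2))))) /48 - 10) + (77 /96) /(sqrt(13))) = -437272992000 /278431233377 - 2729160000 *sqrt(13) /278431233377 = -1.61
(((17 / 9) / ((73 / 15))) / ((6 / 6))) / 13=85 / 2847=0.03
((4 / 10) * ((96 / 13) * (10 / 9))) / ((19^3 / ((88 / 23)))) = 11264 / 6152523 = 0.00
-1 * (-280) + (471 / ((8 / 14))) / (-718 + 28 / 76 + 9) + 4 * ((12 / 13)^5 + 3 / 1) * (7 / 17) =1898866211795 / 6665451936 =284.88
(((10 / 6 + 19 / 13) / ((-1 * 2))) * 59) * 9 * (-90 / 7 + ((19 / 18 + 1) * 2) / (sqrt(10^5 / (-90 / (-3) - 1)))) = 971730 / 91 - 133163 * sqrt(290) / 39000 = 10620.21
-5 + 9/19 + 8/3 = -106/57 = -1.86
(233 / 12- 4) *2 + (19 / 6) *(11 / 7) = 752 / 21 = 35.81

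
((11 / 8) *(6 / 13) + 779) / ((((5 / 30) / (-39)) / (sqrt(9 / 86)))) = -1094607 *sqrt(86) / 172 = -59017.25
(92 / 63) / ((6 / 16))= 736 / 189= 3.89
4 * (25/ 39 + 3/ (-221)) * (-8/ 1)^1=-1024/ 51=-20.08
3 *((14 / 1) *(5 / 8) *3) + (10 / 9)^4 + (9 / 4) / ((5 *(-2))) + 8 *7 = 35704741 / 262440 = 136.05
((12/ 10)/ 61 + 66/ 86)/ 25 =10323/ 327875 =0.03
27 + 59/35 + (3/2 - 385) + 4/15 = -14891/42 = -354.55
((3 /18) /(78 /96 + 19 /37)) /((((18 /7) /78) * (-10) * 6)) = -6734 /105975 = -0.06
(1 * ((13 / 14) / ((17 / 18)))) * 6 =702 / 119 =5.90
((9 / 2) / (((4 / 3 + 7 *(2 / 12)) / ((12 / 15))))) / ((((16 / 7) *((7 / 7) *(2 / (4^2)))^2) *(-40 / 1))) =-126 / 125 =-1.01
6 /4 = 3 /2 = 1.50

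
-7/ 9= -0.78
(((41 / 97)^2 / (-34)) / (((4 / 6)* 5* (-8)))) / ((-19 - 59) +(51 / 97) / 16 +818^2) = 5043 / 17122547215070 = 0.00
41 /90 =0.46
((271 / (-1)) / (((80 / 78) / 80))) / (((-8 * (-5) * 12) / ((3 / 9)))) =-3523 / 240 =-14.68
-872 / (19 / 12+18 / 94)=-491.32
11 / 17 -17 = -278 / 17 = -16.35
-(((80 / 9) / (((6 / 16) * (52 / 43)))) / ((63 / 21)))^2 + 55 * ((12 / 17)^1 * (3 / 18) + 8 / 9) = 238827670 / 18849753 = 12.67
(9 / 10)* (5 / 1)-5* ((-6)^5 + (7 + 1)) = 77689 / 2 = 38844.50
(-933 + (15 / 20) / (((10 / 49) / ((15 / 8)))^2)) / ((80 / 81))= -14427153 / 16384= -880.56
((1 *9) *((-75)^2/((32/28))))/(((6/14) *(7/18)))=1063125/4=265781.25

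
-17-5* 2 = -27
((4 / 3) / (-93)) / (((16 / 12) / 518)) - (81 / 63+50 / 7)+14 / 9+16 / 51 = -402701 / 33201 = -12.13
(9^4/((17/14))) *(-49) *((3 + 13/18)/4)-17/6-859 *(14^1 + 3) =-260975.67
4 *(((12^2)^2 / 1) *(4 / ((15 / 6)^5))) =10616832 / 3125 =3397.39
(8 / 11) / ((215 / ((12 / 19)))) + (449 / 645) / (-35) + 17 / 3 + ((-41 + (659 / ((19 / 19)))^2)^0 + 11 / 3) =48670714 / 4718175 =10.32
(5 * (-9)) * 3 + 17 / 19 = -2548 / 19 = -134.11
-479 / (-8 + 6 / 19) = 9101 / 146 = 62.34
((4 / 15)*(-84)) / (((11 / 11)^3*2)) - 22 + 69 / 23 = -151 / 5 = -30.20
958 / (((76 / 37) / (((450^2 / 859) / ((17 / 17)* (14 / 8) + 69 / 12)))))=239260500 / 16321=14659.67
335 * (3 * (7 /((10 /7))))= 9849 /2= 4924.50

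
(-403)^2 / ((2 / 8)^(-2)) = 162409 / 16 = 10150.56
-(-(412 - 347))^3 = 274625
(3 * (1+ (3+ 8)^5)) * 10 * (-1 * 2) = -9663120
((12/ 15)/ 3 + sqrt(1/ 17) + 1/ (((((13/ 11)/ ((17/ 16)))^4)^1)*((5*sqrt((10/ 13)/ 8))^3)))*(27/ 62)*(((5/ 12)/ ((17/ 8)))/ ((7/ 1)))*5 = 647381097*sqrt(65)/ 488190976000 + 225*sqrt(17)/ 62713 + 60/ 3689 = 0.04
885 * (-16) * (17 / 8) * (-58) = 1745220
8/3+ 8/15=16/5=3.20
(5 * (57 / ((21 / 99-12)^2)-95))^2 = 5121851233752100 / 22898045041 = 223680.72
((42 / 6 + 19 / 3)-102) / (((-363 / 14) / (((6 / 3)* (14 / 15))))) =104272 / 16335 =6.38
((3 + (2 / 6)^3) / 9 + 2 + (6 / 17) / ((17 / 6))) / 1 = 172900 / 70227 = 2.46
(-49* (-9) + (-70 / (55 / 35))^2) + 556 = 360737 / 121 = 2981.30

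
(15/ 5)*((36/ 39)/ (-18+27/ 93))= -124/ 793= -0.16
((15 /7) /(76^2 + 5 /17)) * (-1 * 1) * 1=-255 /687379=-0.00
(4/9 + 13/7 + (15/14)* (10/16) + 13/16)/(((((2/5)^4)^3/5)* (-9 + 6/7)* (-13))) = 2327880859375/218529792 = 10652.46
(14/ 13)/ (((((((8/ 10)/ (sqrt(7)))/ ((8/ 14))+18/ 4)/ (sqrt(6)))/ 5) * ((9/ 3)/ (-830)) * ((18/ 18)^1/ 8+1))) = -23240000 * sqrt(6)/ 77883+9296000 * sqrt(42)/ 700947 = -644.97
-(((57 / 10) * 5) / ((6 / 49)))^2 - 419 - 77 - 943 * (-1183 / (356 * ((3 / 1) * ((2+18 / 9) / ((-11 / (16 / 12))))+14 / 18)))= -5657583535 / 95408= -59298.84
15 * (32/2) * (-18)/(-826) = 2160/413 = 5.23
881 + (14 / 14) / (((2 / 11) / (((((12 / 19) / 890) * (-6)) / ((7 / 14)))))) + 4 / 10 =7451841 / 8455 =881.35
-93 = -93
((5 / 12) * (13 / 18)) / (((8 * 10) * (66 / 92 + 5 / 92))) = 299 / 61344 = 0.00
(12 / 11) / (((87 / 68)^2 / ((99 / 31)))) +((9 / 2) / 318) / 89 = 1047025797 / 491907628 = 2.13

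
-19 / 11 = -1.73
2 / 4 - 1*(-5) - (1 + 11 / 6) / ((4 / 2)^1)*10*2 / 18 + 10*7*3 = 5776 / 27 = 213.93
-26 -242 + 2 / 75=-20098 / 75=-267.97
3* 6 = 18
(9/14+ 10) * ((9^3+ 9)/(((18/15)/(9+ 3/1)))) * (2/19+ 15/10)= 16769205/133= 126084.25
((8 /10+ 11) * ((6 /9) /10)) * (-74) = -4366 /75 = -58.21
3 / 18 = 1 / 6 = 0.17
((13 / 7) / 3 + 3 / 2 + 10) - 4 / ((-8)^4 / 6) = 130241 / 10752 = 12.11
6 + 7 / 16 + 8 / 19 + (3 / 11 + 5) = 40567 / 3344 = 12.13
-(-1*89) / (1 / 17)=1513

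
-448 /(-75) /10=224 /375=0.60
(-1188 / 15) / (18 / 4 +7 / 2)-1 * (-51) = 411 / 10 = 41.10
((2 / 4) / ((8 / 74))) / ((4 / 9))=333 / 32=10.41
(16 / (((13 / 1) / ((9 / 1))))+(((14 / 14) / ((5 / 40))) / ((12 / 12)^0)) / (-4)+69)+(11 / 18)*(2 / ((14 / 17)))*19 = 174079 / 1638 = 106.28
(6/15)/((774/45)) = 1/43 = 0.02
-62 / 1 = -62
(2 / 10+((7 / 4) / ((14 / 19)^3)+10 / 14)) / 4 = 41463 / 31360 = 1.32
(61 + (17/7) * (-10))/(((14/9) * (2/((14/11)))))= 2313/154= 15.02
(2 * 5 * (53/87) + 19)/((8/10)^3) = 272875/5568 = 49.01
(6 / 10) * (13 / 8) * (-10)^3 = -975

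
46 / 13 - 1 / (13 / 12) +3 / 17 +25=6142 / 221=27.79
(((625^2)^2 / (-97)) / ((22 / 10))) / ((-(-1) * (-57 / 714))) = 181579589843750 / 20273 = 8956720260.63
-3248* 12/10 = -19488/5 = -3897.60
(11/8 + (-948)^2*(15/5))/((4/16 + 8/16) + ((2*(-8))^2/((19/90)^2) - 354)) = 7786375427/15568614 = 500.13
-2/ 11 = -0.18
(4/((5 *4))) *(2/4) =1/10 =0.10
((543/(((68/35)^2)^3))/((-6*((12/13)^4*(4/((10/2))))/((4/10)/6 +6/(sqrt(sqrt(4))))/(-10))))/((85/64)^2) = 1900597903465625/1735791675558912 +9502989517328125*sqrt(2)/192865741728768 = 70.78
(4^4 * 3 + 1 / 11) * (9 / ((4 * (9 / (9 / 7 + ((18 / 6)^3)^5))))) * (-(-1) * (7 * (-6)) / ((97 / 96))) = -114530269460.96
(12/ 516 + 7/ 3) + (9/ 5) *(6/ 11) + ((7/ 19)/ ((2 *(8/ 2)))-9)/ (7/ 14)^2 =-8756227/ 269610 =-32.48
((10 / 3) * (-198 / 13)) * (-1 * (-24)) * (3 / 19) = -47520 / 247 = -192.39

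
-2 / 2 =-1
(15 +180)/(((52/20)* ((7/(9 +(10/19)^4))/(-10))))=-887166750/912247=-972.51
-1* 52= -52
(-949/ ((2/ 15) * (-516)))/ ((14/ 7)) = 6.90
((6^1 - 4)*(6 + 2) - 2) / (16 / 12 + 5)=42 / 19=2.21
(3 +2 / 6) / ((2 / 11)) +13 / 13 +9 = 28.33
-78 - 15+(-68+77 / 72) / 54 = -366403 / 3888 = -94.24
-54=-54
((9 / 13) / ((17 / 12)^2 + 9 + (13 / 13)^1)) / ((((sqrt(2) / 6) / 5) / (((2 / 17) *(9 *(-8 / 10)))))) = -279936 *sqrt(2) / 382109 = -1.04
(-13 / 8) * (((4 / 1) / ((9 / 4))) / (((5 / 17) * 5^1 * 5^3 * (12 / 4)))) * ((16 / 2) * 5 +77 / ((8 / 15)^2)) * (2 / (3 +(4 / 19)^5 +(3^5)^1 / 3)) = -2176285504783 / 56158201800000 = -0.04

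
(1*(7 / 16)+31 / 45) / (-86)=-0.01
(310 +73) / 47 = 383 / 47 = 8.15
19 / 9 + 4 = 55 / 9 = 6.11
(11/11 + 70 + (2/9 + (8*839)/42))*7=14555/9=1617.22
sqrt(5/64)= 0.28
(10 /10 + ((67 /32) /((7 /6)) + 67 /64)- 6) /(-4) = 967 /1792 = 0.54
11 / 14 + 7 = 109 / 14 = 7.79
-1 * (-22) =22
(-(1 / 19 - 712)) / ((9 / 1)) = 1503 / 19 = 79.11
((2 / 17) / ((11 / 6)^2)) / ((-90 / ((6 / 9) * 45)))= -24 / 2057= -0.01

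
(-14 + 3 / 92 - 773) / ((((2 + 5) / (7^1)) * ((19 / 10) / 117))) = -48460.62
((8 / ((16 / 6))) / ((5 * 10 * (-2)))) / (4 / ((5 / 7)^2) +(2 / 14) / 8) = -0.00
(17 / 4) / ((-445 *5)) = -17 / 8900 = -0.00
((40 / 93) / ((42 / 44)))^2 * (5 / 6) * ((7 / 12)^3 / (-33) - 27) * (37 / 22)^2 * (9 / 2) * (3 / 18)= -263530959875 / 27187681752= -9.69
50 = 50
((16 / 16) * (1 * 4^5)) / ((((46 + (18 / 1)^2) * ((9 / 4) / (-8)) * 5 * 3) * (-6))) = 8192 / 74925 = 0.11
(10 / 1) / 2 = 5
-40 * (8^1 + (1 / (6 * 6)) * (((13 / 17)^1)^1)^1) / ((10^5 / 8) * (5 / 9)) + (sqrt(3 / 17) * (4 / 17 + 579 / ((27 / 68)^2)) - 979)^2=2018018030345676967 / 604391118750 - 29707394728 * sqrt(51) / 70227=317963.42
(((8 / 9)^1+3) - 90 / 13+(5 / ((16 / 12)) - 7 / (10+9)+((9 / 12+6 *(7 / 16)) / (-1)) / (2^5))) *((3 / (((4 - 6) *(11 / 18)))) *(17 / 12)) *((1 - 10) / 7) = 21064275 / 19475456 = 1.08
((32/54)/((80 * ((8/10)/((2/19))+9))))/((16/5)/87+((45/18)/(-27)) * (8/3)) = -0.00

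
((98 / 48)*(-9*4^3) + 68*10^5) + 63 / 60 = 135976501 / 20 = 6798825.05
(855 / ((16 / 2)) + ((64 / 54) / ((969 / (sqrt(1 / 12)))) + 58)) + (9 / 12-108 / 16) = 16*sqrt(3) / 78489 + 1271 / 8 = 158.88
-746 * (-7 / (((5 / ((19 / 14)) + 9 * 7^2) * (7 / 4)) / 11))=623656 / 8449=73.81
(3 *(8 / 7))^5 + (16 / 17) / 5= 473.96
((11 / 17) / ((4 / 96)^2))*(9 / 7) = 57024 / 119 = 479.19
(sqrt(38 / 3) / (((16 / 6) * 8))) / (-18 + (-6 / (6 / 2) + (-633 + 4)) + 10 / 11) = -11 * sqrt(114) / 456256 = -0.00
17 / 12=1.42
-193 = -193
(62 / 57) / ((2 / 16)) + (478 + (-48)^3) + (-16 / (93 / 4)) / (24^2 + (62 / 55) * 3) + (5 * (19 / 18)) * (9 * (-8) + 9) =-6218445689887 / 56307222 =-110437.80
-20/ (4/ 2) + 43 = 33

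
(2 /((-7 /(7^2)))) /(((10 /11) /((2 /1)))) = -154 /5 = -30.80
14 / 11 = 1.27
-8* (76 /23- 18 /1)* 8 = 21632 /23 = 940.52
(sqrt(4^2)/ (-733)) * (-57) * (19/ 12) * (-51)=-18411/ 733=-25.12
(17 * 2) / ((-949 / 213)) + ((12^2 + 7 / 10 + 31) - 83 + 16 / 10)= 822487 / 9490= 86.67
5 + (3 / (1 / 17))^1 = 56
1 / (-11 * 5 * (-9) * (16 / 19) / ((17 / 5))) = 0.01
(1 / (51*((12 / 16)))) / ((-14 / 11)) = -0.02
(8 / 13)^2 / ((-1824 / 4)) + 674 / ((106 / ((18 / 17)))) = 58426570 / 8679333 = 6.73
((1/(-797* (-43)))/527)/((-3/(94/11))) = -94/596006961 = -0.00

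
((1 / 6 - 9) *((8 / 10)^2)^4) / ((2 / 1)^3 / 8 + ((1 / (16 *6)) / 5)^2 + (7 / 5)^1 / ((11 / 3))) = -58686701568 / 54720171875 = -1.07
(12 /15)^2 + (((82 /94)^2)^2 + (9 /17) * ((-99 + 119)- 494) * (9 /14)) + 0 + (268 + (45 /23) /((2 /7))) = 76626641269929 /667784344850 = 114.75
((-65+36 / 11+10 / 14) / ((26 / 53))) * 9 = -1120473 / 1001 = -1119.35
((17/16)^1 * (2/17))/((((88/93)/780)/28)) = 126945/44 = 2885.11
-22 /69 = -0.32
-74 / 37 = -2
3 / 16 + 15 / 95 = 105 / 304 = 0.35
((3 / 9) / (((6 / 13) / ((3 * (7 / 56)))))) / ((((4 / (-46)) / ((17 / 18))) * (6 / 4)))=-5083 / 2592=-1.96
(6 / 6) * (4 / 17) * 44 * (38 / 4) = 1672 / 17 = 98.35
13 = 13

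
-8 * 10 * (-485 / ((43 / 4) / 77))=11950400 / 43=277916.28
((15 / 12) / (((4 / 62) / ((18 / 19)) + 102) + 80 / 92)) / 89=32085 / 235156156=0.00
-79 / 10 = -7.90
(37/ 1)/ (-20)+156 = 3083/ 20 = 154.15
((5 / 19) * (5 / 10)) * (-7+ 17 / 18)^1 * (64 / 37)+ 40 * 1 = 244360 / 6327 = 38.62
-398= -398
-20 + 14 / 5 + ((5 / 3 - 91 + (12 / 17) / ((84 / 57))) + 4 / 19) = -3589693 / 33915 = -105.84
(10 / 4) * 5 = 25 / 2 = 12.50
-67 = -67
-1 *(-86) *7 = 602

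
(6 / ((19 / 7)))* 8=336 / 19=17.68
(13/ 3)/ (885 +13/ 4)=52/ 10659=0.00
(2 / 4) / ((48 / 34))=17 / 48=0.35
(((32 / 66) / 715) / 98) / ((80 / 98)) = 1 / 117975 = 0.00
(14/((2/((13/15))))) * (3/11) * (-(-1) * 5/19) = 91/209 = 0.44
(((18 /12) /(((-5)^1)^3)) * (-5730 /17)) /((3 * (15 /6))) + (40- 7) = 71271 /2125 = 33.54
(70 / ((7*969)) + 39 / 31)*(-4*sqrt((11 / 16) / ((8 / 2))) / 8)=-38101*sqrt(11) / 480624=-0.26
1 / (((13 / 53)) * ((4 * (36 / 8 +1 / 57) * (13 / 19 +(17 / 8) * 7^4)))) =229596 / 5192822765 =0.00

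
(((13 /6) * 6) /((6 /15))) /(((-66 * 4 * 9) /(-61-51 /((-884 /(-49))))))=0.87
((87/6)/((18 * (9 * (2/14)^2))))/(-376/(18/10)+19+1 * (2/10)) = -0.02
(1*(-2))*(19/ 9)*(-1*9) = 38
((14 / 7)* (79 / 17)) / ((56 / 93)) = 7347 / 476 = 15.43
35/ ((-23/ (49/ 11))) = -1715/ 253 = -6.78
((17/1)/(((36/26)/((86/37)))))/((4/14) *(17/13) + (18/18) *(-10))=-864773/291708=-2.96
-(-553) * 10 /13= 425.38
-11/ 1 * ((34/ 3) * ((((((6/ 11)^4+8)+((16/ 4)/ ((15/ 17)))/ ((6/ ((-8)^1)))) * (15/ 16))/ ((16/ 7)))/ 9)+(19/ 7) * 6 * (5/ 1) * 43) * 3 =-465211007413/ 4024944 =-115581.98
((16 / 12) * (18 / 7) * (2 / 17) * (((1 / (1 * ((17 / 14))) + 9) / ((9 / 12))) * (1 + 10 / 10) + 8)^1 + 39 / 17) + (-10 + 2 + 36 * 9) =671813 / 2023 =332.09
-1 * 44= -44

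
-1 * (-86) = 86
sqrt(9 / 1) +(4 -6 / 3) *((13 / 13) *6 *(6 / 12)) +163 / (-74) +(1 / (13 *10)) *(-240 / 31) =6.74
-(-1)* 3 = 3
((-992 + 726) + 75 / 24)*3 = -6309 / 8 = -788.62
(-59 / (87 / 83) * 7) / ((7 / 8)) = -39176 / 87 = -450.30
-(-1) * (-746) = -746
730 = 730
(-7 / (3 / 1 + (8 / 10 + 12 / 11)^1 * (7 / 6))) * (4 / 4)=-1155 / 859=-1.34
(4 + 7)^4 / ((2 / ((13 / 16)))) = 190333 / 32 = 5947.91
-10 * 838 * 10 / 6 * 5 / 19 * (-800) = 167600000 / 57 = 2940350.88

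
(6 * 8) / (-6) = -8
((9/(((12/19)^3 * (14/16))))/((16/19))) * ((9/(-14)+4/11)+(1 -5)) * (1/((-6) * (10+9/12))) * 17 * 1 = 1459986163/26699904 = 54.68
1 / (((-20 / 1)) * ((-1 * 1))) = 1 / 20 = 0.05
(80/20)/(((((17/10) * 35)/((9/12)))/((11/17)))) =66/2023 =0.03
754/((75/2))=1508/75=20.11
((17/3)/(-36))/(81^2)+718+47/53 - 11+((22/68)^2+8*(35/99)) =42431625020699/59693933178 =710.82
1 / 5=0.20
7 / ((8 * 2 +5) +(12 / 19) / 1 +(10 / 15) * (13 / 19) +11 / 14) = 5586 / 18253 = 0.31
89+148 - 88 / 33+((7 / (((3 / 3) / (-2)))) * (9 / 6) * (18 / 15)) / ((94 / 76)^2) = 7218803 / 33135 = 217.86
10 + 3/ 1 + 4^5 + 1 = 1038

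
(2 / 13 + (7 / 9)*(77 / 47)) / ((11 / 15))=39265 / 20163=1.95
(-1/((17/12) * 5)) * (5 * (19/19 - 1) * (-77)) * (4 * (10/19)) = 0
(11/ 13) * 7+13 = 246/ 13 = 18.92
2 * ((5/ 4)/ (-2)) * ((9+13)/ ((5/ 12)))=-66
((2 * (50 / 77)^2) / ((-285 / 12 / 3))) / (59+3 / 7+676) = -1000 / 6903897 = -0.00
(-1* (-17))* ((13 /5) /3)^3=37349 /3375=11.07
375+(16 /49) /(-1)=18359 /49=374.67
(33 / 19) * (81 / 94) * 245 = 654885 / 1786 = 366.68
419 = 419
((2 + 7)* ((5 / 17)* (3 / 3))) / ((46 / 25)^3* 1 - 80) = -703125 / 19595288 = -0.04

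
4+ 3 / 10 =43 / 10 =4.30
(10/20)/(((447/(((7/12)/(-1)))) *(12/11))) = -77/128736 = -0.00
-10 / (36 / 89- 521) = 890 / 46333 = 0.02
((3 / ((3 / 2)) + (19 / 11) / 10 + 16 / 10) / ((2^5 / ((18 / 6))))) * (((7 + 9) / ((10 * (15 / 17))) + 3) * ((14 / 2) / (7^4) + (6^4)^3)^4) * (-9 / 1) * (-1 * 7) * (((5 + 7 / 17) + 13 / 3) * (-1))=-1983359297095361966106299942548503335890143474499822119 / 84516594500800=-23467099080483990476472790000000000000000.00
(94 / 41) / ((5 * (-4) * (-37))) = 47 / 15170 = 0.00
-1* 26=-26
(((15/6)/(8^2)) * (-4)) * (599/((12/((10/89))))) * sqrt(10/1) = -2.77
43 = 43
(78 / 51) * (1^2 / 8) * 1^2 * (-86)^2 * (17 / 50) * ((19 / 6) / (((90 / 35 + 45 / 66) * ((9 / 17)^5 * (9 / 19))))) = 948686668002073 / 39937791150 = 23754.11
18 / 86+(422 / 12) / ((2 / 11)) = 99911 / 516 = 193.63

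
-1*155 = -155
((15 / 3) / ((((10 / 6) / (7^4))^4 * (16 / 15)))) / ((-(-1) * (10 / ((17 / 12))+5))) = 137285236183021731 / 82000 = 1674210197353.92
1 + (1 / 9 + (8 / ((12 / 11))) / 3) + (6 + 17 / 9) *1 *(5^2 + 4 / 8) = 3685 / 18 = 204.72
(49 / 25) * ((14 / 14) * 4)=196 / 25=7.84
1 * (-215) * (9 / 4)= -1935 / 4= -483.75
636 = 636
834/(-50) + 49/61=-24212/1525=-15.88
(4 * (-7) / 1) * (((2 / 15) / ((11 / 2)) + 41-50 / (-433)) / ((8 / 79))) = -1625392531 / 142890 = -11375.13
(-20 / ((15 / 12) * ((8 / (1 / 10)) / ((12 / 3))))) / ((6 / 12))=-8 / 5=-1.60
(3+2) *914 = 4570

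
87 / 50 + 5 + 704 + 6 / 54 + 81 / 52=8335183 / 11700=712.41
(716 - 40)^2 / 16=28561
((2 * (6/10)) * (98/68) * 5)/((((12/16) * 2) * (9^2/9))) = 98/153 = 0.64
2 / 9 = 0.22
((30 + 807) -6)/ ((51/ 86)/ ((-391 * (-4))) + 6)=2191624/ 15825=138.49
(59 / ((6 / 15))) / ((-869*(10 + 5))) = -59 / 5214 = -0.01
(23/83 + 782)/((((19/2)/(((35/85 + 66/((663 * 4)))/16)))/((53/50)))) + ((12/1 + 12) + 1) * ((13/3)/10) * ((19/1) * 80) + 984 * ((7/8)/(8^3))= 220428654544843/13383052800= 16470.73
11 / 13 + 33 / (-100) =0.52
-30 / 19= -1.58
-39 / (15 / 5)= -13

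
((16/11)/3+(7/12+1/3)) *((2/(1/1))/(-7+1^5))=-185/396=-0.47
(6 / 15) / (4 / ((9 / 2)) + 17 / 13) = 234 / 1285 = 0.18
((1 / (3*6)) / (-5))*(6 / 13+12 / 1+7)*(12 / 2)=-253 / 195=-1.30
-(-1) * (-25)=-25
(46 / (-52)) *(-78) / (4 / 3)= 207 / 4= 51.75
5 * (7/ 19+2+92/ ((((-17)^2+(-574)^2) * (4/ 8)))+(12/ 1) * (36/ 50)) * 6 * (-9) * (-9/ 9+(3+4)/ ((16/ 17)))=-19134.98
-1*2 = -2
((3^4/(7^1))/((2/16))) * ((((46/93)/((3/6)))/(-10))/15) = -0.61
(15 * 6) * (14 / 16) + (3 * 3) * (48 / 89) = 29763 / 356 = 83.60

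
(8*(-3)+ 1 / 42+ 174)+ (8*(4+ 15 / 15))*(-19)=-25619 / 42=-609.98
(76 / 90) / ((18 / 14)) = 266 / 405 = 0.66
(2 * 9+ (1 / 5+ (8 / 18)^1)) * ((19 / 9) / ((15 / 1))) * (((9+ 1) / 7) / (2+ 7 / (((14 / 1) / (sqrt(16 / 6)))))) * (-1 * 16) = -510112 / 14175+ 255056 * sqrt(6) / 42525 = -21.30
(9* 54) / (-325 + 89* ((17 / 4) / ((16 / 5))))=-31104 / 13235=-2.35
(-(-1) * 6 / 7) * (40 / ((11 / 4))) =960 / 77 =12.47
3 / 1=3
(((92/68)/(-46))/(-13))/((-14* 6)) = -0.00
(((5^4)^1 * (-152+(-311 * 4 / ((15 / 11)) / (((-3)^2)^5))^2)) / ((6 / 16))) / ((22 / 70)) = -834734874836408000 / 1035574967097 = -806059.34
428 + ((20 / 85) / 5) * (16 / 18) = 327452 / 765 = 428.04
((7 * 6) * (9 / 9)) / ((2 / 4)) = 84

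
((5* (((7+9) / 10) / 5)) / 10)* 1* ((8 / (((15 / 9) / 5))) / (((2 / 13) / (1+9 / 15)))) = 4992 / 125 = 39.94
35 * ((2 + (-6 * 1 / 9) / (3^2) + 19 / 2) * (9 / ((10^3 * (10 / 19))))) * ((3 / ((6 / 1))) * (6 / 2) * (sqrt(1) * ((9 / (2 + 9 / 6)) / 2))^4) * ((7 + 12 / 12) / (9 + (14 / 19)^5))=190448171573697 / 7828191245000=24.33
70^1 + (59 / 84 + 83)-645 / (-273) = 170423 / 1092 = 156.07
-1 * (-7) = 7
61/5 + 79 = 456/5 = 91.20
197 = 197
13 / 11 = 1.18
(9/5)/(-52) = -9/260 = -0.03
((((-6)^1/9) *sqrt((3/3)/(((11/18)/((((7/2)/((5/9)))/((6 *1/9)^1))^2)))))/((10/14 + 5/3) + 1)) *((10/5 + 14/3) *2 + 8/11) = -306936 *sqrt(22)/42955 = -33.52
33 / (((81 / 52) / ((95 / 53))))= 54340 / 1431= 37.97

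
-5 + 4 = -1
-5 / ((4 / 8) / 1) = -10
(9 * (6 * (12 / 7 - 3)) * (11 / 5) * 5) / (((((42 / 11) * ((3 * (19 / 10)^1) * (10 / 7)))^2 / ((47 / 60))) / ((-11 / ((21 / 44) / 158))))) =597982363 / 265335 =2253.69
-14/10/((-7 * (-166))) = -1/830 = -0.00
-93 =-93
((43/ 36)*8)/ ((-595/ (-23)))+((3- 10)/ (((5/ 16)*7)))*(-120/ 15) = 139066/ 5355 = 25.97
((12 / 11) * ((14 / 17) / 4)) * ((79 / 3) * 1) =1106 / 187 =5.91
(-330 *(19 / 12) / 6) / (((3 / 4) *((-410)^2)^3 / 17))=-3553 / 8550187633800000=-0.00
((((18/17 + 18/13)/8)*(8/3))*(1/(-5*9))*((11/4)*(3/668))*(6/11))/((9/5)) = -5/73814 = -0.00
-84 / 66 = -14 / 11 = -1.27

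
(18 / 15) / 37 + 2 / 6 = 203 / 555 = 0.37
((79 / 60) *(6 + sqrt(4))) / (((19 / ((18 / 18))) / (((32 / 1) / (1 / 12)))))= 20224 / 95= 212.88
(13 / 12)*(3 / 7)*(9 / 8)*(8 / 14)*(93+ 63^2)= 237627 / 196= 1212.38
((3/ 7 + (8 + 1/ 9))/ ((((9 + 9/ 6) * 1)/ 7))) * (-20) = -21520/ 189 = -113.86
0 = 0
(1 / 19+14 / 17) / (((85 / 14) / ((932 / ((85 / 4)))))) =14770336 / 2333675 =6.33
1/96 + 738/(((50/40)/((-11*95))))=-59228927/96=-616967.99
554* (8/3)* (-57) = -84208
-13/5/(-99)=0.03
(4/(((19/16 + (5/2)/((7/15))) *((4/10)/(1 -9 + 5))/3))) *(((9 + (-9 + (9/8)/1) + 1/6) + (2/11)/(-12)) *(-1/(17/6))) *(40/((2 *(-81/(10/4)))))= -4718000/1233639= -3.82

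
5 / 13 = 0.38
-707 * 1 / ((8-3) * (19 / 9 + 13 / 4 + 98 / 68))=-432684 / 20815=-20.79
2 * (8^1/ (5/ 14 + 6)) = 224/ 89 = 2.52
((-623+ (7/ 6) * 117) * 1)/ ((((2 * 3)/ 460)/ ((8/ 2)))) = -447580/ 3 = -149193.33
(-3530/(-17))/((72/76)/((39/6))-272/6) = -1307865/284614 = -4.60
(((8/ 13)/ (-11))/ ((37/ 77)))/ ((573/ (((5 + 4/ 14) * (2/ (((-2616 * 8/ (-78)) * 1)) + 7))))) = -12221/ 1623882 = -0.01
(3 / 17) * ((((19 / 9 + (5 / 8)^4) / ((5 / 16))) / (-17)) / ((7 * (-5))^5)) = 83449 / 58286676000000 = 0.00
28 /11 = 2.55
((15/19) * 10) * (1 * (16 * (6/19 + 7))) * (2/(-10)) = -66720/361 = -184.82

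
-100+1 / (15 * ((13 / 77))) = -19423 / 195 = -99.61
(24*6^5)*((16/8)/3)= 124416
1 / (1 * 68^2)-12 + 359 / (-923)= -52874517 / 4267952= -12.39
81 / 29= 2.79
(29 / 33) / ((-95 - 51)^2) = 29 / 703428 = 0.00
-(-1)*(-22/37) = -22/37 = -0.59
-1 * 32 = -32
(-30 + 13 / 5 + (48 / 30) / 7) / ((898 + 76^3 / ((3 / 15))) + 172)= -951 / 76858250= -0.00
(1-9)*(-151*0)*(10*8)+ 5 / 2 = 5 / 2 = 2.50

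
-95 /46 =-2.07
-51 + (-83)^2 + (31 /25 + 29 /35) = 1197012 /175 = 6840.07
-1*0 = 0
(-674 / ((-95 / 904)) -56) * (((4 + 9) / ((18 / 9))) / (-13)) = -301988 / 95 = -3178.82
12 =12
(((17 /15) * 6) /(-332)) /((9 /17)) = -289 /7470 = -0.04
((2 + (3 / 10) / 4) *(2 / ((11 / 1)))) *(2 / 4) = 83 / 440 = 0.19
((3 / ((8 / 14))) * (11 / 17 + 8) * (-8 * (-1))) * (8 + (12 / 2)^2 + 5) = 302526 / 17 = 17795.65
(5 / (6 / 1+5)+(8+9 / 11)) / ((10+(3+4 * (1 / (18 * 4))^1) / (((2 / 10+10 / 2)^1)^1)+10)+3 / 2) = 47736 / 113707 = 0.42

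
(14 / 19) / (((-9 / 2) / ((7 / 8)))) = -49 / 342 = -0.14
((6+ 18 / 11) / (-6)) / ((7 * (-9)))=2 / 99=0.02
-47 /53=-0.89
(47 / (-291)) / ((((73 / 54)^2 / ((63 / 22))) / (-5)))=7195230 / 5686043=1.27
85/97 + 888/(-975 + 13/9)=-15227/424957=-0.04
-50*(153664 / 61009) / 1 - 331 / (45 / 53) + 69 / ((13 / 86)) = -162853097 / 2745405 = -59.32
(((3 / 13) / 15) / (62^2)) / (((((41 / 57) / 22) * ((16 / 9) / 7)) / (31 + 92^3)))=30760179219 / 81954080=375.33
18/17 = 1.06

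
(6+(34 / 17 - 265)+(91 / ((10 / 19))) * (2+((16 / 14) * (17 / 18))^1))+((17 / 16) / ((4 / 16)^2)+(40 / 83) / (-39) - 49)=11818766 / 48555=243.41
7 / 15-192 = -191.53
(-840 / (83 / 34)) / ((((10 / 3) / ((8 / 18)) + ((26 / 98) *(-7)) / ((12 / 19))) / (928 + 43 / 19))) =-42403032000 / 603991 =-70204.74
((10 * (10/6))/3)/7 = 50/63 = 0.79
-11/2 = -5.50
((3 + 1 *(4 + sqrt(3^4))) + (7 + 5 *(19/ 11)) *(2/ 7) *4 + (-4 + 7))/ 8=2839/ 616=4.61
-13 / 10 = -1.30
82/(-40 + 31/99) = -8118/3929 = -2.07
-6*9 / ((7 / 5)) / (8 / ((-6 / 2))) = 405 / 28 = 14.46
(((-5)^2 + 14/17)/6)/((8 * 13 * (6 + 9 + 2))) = 439/180336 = 0.00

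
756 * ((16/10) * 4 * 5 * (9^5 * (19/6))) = 4523625792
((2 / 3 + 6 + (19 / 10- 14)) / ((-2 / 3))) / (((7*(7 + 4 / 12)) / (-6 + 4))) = -489 / 1540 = -0.32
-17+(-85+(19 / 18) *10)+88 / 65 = -90.09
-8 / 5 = -1.60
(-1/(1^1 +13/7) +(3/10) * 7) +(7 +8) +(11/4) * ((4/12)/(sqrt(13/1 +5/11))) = 11 * sqrt(407)/888 +67/4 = 17.00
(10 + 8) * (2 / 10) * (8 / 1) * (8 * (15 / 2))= 1728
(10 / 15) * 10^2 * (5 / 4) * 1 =250 / 3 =83.33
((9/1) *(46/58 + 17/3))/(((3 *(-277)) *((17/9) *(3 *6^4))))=-281/29497176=-0.00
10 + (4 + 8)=22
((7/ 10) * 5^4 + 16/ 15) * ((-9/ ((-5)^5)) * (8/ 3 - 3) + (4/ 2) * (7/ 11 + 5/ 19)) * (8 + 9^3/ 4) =11758382651921/ 78375000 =150027.21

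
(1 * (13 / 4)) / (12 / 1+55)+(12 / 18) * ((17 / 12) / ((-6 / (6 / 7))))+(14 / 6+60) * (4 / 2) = 2103413 / 16884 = 124.58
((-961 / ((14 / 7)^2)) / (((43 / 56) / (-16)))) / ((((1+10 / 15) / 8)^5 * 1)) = 1714066292736 / 134375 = 12755842.18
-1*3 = -3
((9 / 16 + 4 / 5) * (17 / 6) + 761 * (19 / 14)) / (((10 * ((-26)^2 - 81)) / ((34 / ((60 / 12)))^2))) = 59213227 / 7350000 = 8.06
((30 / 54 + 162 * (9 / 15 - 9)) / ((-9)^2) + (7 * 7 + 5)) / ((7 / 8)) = 1084952 / 25515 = 42.52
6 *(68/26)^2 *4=27744/169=164.17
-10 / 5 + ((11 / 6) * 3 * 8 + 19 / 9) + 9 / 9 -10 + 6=41.11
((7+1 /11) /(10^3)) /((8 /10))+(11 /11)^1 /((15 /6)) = 1799 /4400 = 0.41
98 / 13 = 7.54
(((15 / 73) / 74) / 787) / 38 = 15 / 161552212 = 0.00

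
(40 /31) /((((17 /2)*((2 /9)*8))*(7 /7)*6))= 15 /1054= 0.01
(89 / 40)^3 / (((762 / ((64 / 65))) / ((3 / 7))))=704969 / 115570000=0.01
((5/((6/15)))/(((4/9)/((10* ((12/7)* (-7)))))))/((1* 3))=-1125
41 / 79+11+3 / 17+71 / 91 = 1524690 / 122213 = 12.48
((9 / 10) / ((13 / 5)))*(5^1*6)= 135 / 13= 10.38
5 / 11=0.45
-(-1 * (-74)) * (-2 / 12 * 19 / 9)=703 / 27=26.04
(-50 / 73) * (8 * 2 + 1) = -850 / 73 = -11.64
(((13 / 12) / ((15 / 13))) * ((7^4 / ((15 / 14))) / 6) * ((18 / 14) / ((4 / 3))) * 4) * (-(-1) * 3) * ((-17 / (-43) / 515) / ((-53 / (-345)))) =20.28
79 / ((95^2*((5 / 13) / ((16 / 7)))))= 16432 / 315875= 0.05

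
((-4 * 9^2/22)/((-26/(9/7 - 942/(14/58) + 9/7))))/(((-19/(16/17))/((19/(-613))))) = -388800/114631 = -3.39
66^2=4356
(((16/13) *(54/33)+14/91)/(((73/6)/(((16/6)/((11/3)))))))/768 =155/918632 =0.00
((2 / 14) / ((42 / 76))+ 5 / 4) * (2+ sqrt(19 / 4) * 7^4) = 887 / 294+ 43463 * sqrt(19) / 24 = 7896.80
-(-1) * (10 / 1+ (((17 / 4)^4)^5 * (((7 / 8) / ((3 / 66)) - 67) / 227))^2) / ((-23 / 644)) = -4218146213861157476425728986542178011621652583246826247 / 249178954235688906973738172416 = -16928180097711515444203660.00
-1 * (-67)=67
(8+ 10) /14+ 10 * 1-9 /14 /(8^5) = 11.29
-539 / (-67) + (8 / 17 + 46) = 62093 / 1139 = 54.52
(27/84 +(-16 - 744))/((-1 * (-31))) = -21271/868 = -24.51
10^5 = 100000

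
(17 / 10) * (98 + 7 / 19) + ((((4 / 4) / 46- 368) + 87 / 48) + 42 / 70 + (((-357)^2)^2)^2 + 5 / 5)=263843092627392255003.66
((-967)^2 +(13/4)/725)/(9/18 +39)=2711758113/114550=23673.14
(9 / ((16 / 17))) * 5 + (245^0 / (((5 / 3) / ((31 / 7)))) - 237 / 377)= 10522431 / 211120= 49.84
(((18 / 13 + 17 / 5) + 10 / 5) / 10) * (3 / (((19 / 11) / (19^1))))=14553 / 650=22.39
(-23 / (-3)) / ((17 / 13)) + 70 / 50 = 1852 / 255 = 7.26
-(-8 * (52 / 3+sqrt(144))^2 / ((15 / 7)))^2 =-188064464896 / 18225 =-10319037.85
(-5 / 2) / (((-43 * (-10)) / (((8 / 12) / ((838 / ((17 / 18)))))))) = -17 / 3891672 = -0.00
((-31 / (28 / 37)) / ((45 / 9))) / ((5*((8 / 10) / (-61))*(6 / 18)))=209901 / 560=374.82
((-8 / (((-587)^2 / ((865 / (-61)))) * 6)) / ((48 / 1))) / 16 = 865 / 12106776384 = 0.00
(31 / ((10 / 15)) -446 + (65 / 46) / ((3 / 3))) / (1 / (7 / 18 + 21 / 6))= -106820 / 69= -1548.12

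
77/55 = 7/5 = 1.40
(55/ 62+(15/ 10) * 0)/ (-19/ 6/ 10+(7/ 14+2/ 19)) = 31350/ 10199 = 3.07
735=735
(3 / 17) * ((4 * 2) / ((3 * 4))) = 2 / 17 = 0.12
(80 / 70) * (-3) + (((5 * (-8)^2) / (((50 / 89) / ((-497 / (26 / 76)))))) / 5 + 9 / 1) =-376498621 / 2275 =-165493.90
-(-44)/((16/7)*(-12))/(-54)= 77/2592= 0.03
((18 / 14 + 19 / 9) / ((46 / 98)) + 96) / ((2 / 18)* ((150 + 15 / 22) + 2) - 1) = 6.47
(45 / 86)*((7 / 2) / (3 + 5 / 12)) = 945 / 1763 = 0.54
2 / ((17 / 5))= 10 / 17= 0.59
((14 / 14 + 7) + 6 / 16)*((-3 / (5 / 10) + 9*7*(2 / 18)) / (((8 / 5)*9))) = 335 / 576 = 0.58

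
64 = 64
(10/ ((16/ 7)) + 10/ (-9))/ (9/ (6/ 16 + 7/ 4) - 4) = 3995/ 288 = 13.87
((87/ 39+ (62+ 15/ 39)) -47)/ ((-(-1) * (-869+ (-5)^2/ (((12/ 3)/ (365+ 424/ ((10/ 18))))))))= 916/ 321477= 0.00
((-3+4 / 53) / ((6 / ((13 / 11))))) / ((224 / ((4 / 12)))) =-2015 / 2350656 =-0.00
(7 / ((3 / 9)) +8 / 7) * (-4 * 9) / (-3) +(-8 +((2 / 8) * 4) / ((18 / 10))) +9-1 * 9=16271 / 63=258.27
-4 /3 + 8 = 20 /3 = 6.67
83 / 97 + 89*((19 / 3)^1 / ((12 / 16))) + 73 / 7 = 4661714 / 6111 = 762.84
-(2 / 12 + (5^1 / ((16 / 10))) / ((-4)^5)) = -4021 / 24576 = -0.16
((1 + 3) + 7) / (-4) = -11 / 4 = -2.75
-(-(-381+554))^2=-29929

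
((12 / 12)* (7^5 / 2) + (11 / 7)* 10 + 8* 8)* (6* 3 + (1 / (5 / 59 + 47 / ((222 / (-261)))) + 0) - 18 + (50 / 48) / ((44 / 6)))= 623944872885 / 593530784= 1051.24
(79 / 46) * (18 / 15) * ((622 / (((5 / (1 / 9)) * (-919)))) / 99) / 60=-24569 / 4708266750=-0.00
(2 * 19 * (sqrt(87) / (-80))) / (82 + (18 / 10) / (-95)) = -0.05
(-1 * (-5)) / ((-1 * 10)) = -0.50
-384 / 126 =-64 / 21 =-3.05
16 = 16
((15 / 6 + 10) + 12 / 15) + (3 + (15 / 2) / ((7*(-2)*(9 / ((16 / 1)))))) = 3223 / 210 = 15.35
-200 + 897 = 697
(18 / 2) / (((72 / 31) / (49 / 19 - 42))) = -23219 / 152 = -152.76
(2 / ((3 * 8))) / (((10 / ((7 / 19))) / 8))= 0.02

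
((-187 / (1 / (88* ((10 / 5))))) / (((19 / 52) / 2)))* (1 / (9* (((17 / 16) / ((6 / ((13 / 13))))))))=-6443008 / 57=-113035.23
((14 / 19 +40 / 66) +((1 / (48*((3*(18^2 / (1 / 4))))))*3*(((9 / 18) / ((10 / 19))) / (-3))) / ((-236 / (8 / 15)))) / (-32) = -463555357571 / 11046050611200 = -0.04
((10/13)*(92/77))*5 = 4600/1001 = 4.60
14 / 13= 1.08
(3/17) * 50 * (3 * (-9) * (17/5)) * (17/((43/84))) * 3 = -3470040/43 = -80698.60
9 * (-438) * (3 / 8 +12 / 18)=-16425 / 4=-4106.25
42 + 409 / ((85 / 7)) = 6433 / 85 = 75.68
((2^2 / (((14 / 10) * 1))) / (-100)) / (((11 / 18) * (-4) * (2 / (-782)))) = -3519 / 770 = -4.57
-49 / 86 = -0.57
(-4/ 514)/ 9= -2/ 2313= -0.00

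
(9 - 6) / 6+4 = 9 / 2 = 4.50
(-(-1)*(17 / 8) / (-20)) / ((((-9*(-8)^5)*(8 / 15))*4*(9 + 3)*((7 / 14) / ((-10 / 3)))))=85 / 905969664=0.00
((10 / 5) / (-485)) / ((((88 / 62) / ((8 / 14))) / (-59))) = 3658 / 37345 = 0.10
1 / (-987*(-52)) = 1 / 51324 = 0.00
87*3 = 261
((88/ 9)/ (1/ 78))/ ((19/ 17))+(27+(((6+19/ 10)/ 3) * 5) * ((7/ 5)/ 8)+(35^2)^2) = 2282031769/ 1520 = 1501336.69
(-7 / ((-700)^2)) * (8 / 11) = -1 / 96250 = -0.00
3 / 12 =1 / 4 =0.25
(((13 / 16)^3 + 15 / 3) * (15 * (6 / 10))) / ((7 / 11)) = 2245023 / 28672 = 78.30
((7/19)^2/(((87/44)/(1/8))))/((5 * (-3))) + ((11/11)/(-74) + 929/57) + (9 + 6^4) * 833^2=15784104950950646/17430885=905525161.28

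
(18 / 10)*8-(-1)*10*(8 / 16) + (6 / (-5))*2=17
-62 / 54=-31 / 27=-1.15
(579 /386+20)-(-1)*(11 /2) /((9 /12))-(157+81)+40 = -1015 /6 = -169.17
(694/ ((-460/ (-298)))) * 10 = 103406/ 23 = 4495.91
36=36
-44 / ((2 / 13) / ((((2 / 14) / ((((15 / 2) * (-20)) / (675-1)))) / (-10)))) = -48191 / 2625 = -18.36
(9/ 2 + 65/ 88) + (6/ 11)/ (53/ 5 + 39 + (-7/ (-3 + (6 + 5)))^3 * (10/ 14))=1760427/ 335336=5.25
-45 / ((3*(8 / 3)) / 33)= -1485 / 8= -185.62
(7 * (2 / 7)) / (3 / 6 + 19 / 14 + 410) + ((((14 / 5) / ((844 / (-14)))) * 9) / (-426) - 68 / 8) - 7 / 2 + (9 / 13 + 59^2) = 19481414761213 / 5614728990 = 3469.70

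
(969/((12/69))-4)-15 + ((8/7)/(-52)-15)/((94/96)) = 94733983/17108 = 5537.41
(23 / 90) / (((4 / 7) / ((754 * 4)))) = 60697 / 45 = 1348.82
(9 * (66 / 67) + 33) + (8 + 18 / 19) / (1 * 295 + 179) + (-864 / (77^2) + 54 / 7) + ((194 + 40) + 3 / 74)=37526084741987 / 132370106946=283.49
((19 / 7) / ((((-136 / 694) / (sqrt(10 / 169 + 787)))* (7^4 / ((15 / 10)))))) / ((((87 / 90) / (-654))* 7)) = 97015995* sqrt(133013) / 1508024882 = 23.46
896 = 896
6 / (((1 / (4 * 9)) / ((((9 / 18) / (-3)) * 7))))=-252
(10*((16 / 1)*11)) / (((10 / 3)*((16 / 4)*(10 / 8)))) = 528 / 5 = 105.60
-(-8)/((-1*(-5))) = 8/5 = 1.60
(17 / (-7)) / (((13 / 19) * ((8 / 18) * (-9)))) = 323 / 364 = 0.89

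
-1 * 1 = -1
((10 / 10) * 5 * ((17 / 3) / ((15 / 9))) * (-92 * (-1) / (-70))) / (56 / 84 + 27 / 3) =-2346 / 1015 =-2.31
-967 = -967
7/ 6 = 1.17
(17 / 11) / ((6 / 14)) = 119 / 33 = 3.61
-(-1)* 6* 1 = 6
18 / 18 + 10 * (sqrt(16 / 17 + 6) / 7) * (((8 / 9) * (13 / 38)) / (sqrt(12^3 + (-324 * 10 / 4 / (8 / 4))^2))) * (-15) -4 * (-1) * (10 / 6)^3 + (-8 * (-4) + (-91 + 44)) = 122 / 27 -2600 * sqrt(36944502) / 374767533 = 4.48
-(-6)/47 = 6/47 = 0.13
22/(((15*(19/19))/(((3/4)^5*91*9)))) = 729729/2560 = 285.05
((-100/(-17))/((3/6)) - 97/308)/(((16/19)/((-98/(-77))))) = 1139069/65824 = 17.30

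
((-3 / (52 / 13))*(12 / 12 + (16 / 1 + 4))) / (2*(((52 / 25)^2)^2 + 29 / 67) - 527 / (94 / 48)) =25831640625 / 378544631576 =0.07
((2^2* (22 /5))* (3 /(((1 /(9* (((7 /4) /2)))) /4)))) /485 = 8316 /2425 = 3.43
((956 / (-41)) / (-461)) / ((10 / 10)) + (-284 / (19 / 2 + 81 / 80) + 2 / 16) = -3413118051 / 127165928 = -26.84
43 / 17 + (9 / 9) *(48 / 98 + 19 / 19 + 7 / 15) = 4.49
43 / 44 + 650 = 28643 / 44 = 650.98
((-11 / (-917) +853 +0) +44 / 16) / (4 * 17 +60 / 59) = 185197165 / 14936096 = 12.40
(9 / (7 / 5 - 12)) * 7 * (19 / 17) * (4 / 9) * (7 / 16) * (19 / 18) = -88445 / 64872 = -1.36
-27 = -27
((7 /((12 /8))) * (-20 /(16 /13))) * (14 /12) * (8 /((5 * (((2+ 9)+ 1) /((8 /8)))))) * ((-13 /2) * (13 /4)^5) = 3074677333 /110592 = 27801.99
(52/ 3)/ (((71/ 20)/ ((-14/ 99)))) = -14560/ 21087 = -0.69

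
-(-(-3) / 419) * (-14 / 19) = 42 / 7961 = 0.01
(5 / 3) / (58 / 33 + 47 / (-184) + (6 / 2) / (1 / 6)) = 10120 / 118417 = 0.09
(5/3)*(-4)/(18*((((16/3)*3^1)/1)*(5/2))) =-1/108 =-0.01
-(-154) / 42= 11 / 3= 3.67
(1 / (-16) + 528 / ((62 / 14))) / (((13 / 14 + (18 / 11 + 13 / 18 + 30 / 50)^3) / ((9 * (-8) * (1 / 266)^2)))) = -0.00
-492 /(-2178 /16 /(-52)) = -68224 /363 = -187.94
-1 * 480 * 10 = -4800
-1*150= -150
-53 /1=-53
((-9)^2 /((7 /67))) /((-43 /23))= -124821 /301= -414.69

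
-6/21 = -2/7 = -0.29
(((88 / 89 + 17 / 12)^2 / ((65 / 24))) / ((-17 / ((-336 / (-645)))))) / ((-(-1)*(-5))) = 369586616 / 28227473625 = 0.01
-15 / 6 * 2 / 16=-5 / 16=-0.31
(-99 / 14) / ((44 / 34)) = -153 / 28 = -5.46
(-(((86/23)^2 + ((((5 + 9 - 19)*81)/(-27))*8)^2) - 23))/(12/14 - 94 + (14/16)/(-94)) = 40073931856/259396737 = 154.49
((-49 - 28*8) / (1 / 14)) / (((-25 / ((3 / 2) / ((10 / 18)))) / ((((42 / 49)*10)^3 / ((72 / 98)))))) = 353808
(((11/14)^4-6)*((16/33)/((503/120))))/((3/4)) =-34536800/39854199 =-0.87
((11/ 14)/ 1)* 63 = 49.50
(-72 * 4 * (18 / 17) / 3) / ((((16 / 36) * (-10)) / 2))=3888 / 85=45.74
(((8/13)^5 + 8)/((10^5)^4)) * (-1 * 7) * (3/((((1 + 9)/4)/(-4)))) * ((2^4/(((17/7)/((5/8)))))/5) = 0.00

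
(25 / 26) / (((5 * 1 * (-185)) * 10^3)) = -1 / 962000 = -0.00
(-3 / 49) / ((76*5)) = -3 / 18620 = -0.00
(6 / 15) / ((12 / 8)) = 0.27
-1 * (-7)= 7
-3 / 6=-1 / 2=-0.50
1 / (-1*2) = -1 / 2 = -0.50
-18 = -18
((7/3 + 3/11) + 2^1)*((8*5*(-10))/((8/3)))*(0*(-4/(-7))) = 0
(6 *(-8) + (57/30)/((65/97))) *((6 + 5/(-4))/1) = -557783/2600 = -214.53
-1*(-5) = 5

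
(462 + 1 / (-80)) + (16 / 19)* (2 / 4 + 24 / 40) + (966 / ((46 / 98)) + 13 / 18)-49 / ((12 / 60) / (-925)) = 3134725981 / 13680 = 229146.64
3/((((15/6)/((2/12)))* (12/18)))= 3/10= 0.30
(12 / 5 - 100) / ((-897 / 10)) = 976 / 897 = 1.09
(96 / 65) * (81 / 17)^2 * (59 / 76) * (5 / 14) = 4645188 / 499681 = 9.30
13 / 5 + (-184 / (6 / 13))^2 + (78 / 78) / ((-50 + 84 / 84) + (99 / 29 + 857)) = 168298348912 / 1058895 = 158937.71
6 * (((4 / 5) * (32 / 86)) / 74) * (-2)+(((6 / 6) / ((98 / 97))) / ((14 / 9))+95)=1043272567 / 10914260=95.59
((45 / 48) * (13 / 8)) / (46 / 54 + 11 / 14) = 36855 / 39616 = 0.93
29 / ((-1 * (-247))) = 29 / 247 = 0.12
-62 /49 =-1.27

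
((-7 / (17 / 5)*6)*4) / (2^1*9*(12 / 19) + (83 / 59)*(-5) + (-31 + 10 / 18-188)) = 1694952 / 7344527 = 0.23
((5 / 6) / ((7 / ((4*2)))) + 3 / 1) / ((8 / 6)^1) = 83 / 28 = 2.96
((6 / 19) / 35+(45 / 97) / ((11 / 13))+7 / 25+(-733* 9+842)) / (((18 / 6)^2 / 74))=-167852346818 / 3547775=-47312.00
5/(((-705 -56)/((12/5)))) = -12/761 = -0.02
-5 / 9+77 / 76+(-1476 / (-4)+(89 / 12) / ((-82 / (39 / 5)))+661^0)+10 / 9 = 104004883 / 280440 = 370.86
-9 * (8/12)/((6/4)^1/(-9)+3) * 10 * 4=-1440/17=-84.71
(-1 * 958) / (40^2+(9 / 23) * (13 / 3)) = -22034 / 36839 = -0.60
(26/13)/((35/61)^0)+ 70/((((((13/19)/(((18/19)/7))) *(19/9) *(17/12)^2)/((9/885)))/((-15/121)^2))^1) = 123355476154/61661991677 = 2.00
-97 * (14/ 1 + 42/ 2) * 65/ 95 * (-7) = 16260.26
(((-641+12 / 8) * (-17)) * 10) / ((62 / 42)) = 2283015 / 31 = 73645.65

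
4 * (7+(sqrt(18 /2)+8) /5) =184 /5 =36.80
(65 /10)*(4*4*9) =936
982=982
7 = 7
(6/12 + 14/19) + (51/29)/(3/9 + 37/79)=9451/2755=3.43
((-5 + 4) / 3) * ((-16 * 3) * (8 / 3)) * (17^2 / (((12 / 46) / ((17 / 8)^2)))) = 1920983 / 9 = 213442.56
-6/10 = -3/5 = -0.60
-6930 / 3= -2310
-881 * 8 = -7048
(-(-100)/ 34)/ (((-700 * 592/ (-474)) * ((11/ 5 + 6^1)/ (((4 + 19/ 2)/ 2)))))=31995/ 11553472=0.00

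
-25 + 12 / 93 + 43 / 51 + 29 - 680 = -1067219 / 1581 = -675.03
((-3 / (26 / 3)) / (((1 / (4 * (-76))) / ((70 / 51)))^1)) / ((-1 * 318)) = -5320 / 11713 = -0.45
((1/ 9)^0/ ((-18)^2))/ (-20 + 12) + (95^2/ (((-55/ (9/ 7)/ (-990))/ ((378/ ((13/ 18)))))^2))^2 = 129793975934136976857097912291439/ 74030112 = 1753259213414900369961590.00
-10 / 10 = -1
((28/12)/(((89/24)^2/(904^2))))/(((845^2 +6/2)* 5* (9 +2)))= 39226368/11109638155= 0.00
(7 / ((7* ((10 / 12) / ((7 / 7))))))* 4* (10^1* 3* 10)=1440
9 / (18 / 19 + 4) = 171 / 94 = 1.82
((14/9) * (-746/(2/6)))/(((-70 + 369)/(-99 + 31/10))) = 5007898/4485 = 1116.59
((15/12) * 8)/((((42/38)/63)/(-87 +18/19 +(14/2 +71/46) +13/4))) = -1947075/46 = -42327.72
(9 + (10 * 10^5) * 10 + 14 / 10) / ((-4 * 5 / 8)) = -100000104 / 25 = -4000004.16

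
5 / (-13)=-5 / 13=-0.38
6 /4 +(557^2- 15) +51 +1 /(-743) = 461085737 /1486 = 310286.50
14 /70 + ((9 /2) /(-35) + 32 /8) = 57 /14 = 4.07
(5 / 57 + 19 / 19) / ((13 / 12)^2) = 0.93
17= 17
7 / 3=2.33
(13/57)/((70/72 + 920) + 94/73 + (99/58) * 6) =0.00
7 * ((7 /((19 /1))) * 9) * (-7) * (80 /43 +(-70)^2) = -650677860 /817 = -796423.33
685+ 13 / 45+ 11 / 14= 432227 / 630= 686.07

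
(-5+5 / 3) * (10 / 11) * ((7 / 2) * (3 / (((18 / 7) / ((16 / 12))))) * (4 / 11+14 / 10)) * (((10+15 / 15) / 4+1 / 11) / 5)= -594125 / 35937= -16.53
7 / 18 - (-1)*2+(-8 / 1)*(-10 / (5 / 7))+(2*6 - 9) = 2113 / 18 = 117.39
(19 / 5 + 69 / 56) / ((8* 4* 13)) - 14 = -1629311 / 116480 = -13.99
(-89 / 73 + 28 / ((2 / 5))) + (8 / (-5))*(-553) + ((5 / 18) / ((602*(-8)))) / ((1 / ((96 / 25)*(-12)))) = 104765449 / 109865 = 953.58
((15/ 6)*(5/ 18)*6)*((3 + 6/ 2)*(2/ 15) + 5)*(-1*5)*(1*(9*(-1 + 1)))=0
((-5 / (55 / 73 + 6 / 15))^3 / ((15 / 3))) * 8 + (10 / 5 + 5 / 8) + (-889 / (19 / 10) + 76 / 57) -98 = -23555252102023 / 34026018216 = -692.27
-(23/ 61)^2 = -529/ 3721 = -0.14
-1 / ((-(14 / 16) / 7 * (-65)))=-8 / 65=-0.12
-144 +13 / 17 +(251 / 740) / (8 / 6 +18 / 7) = -147666193 / 1031560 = -143.15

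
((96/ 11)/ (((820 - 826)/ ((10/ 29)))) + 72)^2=520204864/ 101761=5112.03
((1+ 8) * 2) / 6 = 3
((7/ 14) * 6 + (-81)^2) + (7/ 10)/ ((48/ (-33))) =1050163/ 160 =6563.52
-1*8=-8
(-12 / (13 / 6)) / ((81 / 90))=-80 / 13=-6.15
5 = 5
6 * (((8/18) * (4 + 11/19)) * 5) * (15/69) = 5800/437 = 13.27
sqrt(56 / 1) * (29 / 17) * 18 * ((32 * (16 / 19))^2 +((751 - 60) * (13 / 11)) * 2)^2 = 91646464550648400 * sqrt(14) / 268070297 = 1279178166.68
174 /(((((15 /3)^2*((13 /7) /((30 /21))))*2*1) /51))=8874 /65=136.52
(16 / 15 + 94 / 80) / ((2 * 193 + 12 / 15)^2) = 1345 / 89768544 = 0.00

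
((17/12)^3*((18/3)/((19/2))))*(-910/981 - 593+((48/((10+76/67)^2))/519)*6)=-1066.50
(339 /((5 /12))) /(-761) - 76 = -293248 /3805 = -77.07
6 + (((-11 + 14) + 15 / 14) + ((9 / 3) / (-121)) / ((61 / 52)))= 1038537 / 103334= 10.05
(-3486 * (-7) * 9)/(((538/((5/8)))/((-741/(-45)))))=9040941/2152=4201.18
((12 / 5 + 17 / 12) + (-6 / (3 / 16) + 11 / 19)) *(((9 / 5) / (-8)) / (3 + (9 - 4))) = 94407 / 121600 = 0.78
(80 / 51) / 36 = 20 / 459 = 0.04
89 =89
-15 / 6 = -5 / 2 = -2.50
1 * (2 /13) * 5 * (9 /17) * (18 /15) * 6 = 648 /221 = 2.93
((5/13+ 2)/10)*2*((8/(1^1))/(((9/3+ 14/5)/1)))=248/377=0.66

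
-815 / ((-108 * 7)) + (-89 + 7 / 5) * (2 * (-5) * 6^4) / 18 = 47683247 / 756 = 63073.08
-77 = -77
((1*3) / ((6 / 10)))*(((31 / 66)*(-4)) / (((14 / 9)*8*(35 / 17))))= -1581 / 4312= -0.37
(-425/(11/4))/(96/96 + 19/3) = -2550/121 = -21.07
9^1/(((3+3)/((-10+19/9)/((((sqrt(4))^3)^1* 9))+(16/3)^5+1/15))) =41942623/6480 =6472.63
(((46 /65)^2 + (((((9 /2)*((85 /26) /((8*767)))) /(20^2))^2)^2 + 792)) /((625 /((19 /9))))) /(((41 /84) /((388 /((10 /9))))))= 13021442006963833297367171861389355343 /6799212547247037571137536000000000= 1915.14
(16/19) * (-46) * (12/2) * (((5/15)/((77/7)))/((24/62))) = -11408/627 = -18.19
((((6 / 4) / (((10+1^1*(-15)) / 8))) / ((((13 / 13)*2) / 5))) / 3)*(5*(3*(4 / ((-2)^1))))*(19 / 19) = 60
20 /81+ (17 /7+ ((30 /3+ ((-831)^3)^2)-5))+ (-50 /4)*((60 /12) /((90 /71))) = 746877184588396500491 /2268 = 329310927949028439.37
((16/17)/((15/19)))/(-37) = -0.03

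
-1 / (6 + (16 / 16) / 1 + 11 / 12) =-12 / 95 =-0.13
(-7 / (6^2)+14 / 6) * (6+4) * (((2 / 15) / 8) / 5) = 77 / 1080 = 0.07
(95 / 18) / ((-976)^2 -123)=95 / 17144154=0.00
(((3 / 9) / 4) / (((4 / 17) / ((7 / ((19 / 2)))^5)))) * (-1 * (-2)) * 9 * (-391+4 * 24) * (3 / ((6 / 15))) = -7585839450 / 2476099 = -3063.63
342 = 342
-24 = -24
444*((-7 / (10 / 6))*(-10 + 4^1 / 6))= 87024 / 5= 17404.80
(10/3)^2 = 11.11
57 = 57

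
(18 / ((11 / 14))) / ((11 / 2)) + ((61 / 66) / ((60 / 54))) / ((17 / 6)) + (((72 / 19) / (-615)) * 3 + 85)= 1433195443 / 16024030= 89.44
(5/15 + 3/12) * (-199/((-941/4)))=1393/2823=0.49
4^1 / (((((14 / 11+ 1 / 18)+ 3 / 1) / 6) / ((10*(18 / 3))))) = 285120 / 857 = 332.70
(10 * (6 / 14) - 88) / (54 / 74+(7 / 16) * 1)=-346912 / 4837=-71.72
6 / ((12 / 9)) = 9 / 2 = 4.50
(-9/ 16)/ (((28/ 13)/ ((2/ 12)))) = -39/ 896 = -0.04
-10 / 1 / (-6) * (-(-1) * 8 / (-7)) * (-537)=7160 / 7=1022.86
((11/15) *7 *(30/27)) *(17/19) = 2618/513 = 5.10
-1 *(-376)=376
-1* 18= -18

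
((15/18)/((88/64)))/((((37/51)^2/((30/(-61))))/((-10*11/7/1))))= 5202000/584563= 8.90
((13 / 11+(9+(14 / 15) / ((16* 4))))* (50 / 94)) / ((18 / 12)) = 269185 / 74448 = 3.62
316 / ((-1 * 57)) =-316 / 57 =-5.54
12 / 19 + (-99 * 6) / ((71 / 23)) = -258726 / 1349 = -191.79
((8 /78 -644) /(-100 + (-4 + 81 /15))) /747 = 125560 /14362569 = 0.01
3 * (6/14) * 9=81/7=11.57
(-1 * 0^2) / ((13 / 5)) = 0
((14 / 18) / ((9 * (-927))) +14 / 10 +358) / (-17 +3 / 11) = -185530543 / 8635005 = -21.49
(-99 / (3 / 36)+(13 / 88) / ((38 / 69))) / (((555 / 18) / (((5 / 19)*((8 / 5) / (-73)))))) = 2383065 / 10725671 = 0.22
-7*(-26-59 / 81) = 15155 / 81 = 187.10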